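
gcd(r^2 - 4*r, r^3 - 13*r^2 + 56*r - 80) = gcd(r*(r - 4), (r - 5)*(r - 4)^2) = r - 4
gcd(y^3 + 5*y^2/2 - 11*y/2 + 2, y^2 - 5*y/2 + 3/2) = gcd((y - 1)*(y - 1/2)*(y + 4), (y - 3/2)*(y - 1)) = y - 1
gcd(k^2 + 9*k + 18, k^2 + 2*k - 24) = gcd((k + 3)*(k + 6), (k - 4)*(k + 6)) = k + 6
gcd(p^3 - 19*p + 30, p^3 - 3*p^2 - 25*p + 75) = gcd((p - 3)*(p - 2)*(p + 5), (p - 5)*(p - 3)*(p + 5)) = p^2 + 2*p - 15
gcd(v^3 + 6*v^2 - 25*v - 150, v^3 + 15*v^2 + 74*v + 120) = v^2 + 11*v + 30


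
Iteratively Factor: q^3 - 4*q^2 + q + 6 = (q - 3)*(q^2 - q - 2) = (q - 3)*(q - 2)*(q + 1)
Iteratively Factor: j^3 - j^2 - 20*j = (j - 5)*(j^2 + 4*j) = (j - 5)*(j + 4)*(j)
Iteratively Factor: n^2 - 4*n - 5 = (n + 1)*(n - 5)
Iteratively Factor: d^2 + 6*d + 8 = (d + 4)*(d + 2)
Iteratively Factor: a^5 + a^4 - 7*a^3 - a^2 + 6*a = (a + 3)*(a^4 - 2*a^3 - a^2 + 2*a) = a*(a + 3)*(a^3 - 2*a^2 - a + 2) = a*(a - 1)*(a + 3)*(a^2 - a - 2) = a*(a - 1)*(a + 1)*(a + 3)*(a - 2)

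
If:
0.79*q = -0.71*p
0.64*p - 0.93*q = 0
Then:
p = 0.00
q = 0.00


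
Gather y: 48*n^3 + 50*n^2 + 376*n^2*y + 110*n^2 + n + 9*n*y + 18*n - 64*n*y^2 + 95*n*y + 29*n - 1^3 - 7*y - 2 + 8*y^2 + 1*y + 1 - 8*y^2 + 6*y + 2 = 48*n^3 + 160*n^2 - 64*n*y^2 + 48*n + y*(376*n^2 + 104*n)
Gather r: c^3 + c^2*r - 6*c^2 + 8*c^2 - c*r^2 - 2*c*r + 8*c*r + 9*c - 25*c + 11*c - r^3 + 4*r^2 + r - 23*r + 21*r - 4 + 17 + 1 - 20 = c^3 + 2*c^2 - 5*c - r^3 + r^2*(4 - c) + r*(c^2 + 6*c - 1) - 6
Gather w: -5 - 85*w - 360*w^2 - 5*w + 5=-360*w^2 - 90*w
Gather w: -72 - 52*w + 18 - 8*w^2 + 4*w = -8*w^2 - 48*w - 54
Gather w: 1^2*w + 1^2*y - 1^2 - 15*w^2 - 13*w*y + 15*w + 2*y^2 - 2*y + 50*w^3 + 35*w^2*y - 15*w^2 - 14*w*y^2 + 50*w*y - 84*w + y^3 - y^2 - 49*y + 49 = 50*w^3 + w^2*(35*y - 30) + w*(-14*y^2 + 37*y - 68) + y^3 + y^2 - 50*y + 48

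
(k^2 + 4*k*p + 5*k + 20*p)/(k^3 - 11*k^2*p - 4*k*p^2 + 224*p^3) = (k + 5)/(k^2 - 15*k*p + 56*p^2)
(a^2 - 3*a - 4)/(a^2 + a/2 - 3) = 2*(a^2 - 3*a - 4)/(2*a^2 + a - 6)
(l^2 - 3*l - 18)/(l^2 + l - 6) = (l - 6)/(l - 2)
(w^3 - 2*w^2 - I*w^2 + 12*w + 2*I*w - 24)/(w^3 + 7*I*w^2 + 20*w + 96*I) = (w - 2)/(w + 8*I)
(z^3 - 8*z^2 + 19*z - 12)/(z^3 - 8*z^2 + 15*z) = (z^2 - 5*z + 4)/(z*(z - 5))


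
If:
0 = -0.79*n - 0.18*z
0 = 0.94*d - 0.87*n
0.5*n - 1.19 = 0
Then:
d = 2.20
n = 2.38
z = -10.45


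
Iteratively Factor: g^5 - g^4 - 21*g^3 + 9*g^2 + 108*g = (g)*(g^4 - g^3 - 21*g^2 + 9*g + 108) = g*(g - 4)*(g^3 + 3*g^2 - 9*g - 27) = g*(g - 4)*(g + 3)*(g^2 - 9) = g*(g - 4)*(g + 3)^2*(g - 3)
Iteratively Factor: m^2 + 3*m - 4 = (m + 4)*(m - 1)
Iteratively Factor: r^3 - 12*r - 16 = (r + 2)*(r^2 - 2*r - 8) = (r - 4)*(r + 2)*(r + 2)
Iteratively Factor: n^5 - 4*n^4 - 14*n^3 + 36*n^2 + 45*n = (n + 1)*(n^4 - 5*n^3 - 9*n^2 + 45*n) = (n + 1)*(n + 3)*(n^3 - 8*n^2 + 15*n) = (n - 3)*(n + 1)*(n + 3)*(n^2 - 5*n) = n*(n - 3)*(n + 1)*(n + 3)*(n - 5)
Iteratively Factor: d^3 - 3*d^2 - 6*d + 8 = (d - 1)*(d^2 - 2*d - 8) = (d - 4)*(d - 1)*(d + 2)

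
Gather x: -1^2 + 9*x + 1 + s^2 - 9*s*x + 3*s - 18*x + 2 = s^2 + 3*s + x*(-9*s - 9) + 2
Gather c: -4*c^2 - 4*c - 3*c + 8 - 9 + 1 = -4*c^2 - 7*c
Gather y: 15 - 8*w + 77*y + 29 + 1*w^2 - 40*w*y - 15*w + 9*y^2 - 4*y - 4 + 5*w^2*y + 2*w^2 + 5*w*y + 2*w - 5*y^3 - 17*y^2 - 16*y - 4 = 3*w^2 - 21*w - 5*y^3 - 8*y^2 + y*(5*w^2 - 35*w + 57) + 36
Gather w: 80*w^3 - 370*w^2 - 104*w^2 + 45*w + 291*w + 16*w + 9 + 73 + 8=80*w^3 - 474*w^2 + 352*w + 90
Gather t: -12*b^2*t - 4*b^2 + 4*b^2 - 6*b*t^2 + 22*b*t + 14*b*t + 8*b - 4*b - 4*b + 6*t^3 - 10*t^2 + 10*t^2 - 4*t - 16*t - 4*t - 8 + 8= -6*b*t^2 + 6*t^3 + t*(-12*b^2 + 36*b - 24)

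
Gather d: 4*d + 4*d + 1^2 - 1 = 8*d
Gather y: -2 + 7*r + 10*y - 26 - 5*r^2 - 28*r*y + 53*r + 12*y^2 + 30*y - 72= -5*r^2 + 60*r + 12*y^2 + y*(40 - 28*r) - 100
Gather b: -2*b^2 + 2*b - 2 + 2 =-2*b^2 + 2*b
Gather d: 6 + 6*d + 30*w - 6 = 6*d + 30*w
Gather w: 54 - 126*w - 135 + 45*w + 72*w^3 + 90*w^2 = 72*w^3 + 90*w^2 - 81*w - 81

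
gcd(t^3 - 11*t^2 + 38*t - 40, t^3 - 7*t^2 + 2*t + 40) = t^2 - 9*t + 20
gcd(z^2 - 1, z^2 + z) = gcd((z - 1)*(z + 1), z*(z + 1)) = z + 1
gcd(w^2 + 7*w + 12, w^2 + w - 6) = w + 3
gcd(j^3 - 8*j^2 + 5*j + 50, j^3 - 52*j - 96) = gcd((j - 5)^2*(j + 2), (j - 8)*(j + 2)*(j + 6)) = j + 2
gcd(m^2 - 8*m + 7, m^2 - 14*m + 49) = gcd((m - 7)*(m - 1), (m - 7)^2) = m - 7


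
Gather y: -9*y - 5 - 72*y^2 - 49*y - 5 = -72*y^2 - 58*y - 10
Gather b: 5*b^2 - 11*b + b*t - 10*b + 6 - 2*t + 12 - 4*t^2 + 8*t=5*b^2 + b*(t - 21) - 4*t^2 + 6*t + 18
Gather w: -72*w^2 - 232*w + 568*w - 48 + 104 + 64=-72*w^2 + 336*w + 120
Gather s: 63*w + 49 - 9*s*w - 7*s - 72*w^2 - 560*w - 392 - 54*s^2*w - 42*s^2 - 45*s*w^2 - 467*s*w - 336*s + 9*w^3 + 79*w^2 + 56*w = s^2*(-54*w - 42) + s*(-45*w^2 - 476*w - 343) + 9*w^3 + 7*w^2 - 441*w - 343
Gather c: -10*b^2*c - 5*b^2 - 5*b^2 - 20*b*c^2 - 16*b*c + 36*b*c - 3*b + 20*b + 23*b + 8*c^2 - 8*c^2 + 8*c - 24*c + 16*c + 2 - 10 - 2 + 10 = -10*b^2 - 20*b*c^2 + 40*b + c*(-10*b^2 + 20*b)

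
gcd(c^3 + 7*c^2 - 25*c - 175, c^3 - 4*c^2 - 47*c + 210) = c^2 + 2*c - 35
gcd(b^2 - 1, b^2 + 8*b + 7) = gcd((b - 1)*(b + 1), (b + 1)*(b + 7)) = b + 1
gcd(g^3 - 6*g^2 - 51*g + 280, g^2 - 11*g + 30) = g - 5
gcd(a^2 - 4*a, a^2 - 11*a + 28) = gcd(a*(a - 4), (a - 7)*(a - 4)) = a - 4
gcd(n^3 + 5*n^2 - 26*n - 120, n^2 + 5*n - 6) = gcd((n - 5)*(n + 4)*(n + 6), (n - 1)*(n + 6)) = n + 6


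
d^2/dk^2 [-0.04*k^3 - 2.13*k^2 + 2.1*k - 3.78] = -0.24*k - 4.26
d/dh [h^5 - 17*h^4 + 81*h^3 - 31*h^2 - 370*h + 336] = 5*h^4 - 68*h^3 + 243*h^2 - 62*h - 370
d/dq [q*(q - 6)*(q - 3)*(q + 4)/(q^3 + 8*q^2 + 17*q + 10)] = (q^6 + 16*q^5 + 29*q^4 - 274*q^3 - 1032*q^2 - 360*q + 720)/(q^6 + 16*q^5 + 98*q^4 + 292*q^3 + 449*q^2 + 340*q + 100)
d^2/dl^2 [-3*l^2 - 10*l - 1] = -6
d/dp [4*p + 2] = 4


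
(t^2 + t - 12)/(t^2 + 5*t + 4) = (t - 3)/(t + 1)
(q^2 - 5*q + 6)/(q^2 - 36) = (q^2 - 5*q + 6)/(q^2 - 36)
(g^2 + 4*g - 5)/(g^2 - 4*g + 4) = (g^2 + 4*g - 5)/(g^2 - 4*g + 4)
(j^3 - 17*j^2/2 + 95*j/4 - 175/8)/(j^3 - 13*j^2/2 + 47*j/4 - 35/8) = (2*j - 5)/(2*j - 1)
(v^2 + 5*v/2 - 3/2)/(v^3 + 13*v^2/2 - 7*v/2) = (v + 3)/(v*(v + 7))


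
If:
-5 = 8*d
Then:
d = -5/8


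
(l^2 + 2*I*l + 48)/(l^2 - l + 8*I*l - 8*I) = (l - 6*I)/(l - 1)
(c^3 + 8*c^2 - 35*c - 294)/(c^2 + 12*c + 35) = (c^2 + c - 42)/(c + 5)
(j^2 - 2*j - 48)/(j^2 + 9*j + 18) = (j - 8)/(j + 3)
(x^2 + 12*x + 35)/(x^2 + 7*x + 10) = (x + 7)/(x + 2)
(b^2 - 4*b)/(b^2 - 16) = b/(b + 4)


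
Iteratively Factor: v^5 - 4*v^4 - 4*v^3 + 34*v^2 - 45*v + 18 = (v - 1)*(v^4 - 3*v^3 - 7*v^2 + 27*v - 18) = (v - 2)*(v - 1)*(v^3 - v^2 - 9*v + 9) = (v - 2)*(v - 1)*(v + 3)*(v^2 - 4*v + 3) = (v - 2)*(v - 1)^2*(v + 3)*(v - 3)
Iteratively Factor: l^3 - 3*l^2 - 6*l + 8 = (l - 1)*(l^2 - 2*l - 8) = (l - 4)*(l - 1)*(l + 2)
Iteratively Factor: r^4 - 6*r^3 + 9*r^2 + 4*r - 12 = (r - 2)*(r^3 - 4*r^2 + r + 6) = (r - 2)*(r + 1)*(r^2 - 5*r + 6) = (r - 3)*(r - 2)*(r + 1)*(r - 2)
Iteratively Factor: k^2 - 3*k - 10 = (k + 2)*(k - 5)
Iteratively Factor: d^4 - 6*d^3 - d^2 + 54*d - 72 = (d - 3)*(d^3 - 3*d^2 - 10*d + 24) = (d - 3)*(d + 3)*(d^2 - 6*d + 8) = (d - 3)*(d - 2)*(d + 3)*(d - 4)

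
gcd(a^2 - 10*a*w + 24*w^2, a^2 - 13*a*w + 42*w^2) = -a + 6*w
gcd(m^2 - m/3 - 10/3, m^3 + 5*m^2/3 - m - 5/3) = m + 5/3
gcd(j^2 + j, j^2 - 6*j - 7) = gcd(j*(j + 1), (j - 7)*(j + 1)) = j + 1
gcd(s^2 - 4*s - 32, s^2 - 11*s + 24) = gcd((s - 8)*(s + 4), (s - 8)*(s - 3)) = s - 8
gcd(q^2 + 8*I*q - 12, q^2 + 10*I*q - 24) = q + 6*I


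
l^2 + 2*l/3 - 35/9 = (l - 5/3)*(l + 7/3)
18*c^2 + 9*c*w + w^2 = (3*c + w)*(6*c + w)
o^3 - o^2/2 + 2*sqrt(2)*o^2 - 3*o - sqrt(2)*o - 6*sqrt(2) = (o - 2)*(o + 3/2)*(o + 2*sqrt(2))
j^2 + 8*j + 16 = (j + 4)^2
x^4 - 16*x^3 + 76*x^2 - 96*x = x*(x - 8)*(x - 6)*(x - 2)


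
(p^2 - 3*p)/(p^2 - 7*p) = (p - 3)/(p - 7)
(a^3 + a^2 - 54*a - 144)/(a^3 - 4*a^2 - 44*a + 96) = (a + 3)/(a - 2)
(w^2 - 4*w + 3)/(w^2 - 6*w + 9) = (w - 1)/(w - 3)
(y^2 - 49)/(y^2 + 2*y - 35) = (y - 7)/(y - 5)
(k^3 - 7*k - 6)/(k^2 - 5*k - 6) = (k^2 - k - 6)/(k - 6)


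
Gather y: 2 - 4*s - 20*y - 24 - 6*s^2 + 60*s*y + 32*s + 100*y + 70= -6*s^2 + 28*s + y*(60*s + 80) + 48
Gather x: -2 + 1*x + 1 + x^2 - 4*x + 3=x^2 - 3*x + 2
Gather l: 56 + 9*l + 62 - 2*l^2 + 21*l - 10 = -2*l^2 + 30*l + 108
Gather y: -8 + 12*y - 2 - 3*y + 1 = 9*y - 9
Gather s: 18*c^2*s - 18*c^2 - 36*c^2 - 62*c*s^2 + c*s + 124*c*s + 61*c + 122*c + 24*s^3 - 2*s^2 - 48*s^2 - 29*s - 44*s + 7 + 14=-54*c^2 + 183*c + 24*s^3 + s^2*(-62*c - 50) + s*(18*c^2 + 125*c - 73) + 21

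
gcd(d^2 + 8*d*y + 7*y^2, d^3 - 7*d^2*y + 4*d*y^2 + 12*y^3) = d + y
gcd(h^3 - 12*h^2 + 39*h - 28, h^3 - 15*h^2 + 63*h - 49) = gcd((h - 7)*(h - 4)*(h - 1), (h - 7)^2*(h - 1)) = h^2 - 8*h + 7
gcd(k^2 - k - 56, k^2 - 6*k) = 1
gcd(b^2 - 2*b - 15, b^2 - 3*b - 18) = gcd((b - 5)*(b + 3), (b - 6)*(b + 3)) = b + 3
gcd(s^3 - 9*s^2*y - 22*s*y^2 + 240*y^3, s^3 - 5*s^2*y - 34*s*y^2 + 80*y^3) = -s^2 + 3*s*y + 40*y^2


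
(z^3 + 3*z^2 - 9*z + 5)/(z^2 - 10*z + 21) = (z^3 + 3*z^2 - 9*z + 5)/(z^2 - 10*z + 21)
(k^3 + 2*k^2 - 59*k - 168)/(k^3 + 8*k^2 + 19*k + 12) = (k^2 - k - 56)/(k^2 + 5*k + 4)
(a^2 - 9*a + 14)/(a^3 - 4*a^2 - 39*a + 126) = (a - 2)/(a^2 + 3*a - 18)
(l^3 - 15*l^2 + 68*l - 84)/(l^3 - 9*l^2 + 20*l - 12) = (l - 7)/(l - 1)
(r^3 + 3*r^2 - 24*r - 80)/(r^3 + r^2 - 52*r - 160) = (r^2 - r - 20)/(r^2 - 3*r - 40)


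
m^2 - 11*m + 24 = (m - 8)*(m - 3)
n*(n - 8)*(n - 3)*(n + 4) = n^4 - 7*n^3 - 20*n^2 + 96*n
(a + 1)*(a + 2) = a^2 + 3*a + 2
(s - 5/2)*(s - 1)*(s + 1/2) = s^3 - 3*s^2 + 3*s/4 + 5/4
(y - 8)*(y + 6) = y^2 - 2*y - 48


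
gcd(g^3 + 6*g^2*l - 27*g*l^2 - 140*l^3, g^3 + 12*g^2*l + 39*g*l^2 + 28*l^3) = g^2 + 11*g*l + 28*l^2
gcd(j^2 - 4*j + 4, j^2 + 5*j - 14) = j - 2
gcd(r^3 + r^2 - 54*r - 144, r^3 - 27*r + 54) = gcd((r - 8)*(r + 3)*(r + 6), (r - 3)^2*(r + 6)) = r + 6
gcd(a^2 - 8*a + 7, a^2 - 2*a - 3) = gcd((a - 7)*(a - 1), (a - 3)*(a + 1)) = 1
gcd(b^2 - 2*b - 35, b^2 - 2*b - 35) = b^2 - 2*b - 35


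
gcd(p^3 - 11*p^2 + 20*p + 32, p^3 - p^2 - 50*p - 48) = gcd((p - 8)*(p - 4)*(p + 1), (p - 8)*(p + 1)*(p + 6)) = p^2 - 7*p - 8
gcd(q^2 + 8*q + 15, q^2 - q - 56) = 1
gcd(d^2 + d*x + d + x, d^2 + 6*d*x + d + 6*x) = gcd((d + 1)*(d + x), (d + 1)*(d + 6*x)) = d + 1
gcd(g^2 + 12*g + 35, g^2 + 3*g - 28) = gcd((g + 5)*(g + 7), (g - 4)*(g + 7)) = g + 7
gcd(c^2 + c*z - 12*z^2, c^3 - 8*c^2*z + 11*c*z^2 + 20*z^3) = 1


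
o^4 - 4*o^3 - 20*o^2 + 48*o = o*(o - 6)*(o - 2)*(o + 4)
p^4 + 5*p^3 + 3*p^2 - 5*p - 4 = (p - 1)*(p + 1)^2*(p + 4)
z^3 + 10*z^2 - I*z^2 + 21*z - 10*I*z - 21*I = (z + 3)*(z + 7)*(z - I)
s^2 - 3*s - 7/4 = (s - 7/2)*(s + 1/2)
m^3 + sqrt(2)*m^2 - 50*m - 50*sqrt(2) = (m - 5*sqrt(2))*(m + sqrt(2))*(m + 5*sqrt(2))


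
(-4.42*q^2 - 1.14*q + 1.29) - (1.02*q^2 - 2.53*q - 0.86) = -5.44*q^2 + 1.39*q + 2.15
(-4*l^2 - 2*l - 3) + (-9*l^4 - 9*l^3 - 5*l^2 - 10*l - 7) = -9*l^4 - 9*l^3 - 9*l^2 - 12*l - 10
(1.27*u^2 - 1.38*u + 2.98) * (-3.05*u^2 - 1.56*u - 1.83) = -3.8735*u^4 + 2.2278*u^3 - 9.2603*u^2 - 2.1234*u - 5.4534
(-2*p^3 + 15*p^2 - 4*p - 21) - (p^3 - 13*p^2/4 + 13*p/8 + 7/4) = -3*p^3 + 73*p^2/4 - 45*p/8 - 91/4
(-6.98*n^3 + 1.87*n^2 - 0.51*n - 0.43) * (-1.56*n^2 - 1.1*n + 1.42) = 10.8888*n^5 + 4.7608*n^4 - 11.173*n^3 + 3.8872*n^2 - 0.2512*n - 0.6106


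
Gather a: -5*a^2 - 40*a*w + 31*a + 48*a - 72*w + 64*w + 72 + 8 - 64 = -5*a^2 + a*(79 - 40*w) - 8*w + 16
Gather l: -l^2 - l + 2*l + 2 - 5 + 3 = -l^2 + l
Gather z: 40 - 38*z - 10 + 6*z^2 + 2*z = 6*z^2 - 36*z + 30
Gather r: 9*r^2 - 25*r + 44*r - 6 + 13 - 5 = 9*r^2 + 19*r + 2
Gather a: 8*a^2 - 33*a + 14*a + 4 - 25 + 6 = 8*a^2 - 19*a - 15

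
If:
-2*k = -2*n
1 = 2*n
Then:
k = 1/2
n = 1/2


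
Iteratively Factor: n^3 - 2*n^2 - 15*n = (n + 3)*(n^2 - 5*n) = n*(n + 3)*(n - 5)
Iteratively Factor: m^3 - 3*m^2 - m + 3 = (m + 1)*(m^2 - 4*m + 3) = (m - 1)*(m + 1)*(m - 3)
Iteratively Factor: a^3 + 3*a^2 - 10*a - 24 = (a + 4)*(a^2 - a - 6) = (a - 3)*(a + 4)*(a + 2)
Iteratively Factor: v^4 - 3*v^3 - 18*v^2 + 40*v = (v - 5)*(v^3 + 2*v^2 - 8*v) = (v - 5)*(v + 4)*(v^2 - 2*v) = (v - 5)*(v - 2)*(v + 4)*(v)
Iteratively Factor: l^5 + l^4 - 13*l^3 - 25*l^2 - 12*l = (l - 4)*(l^4 + 5*l^3 + 7*l^2 + 3*l) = (l - 4)*(l + 1)*(l^3 + 4*l^2 + 3*l) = l*(l - 4)*(l + 1)*(l^2 + 4*l + 3) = l*(l - 4)*(l + 1)*(l + 3)*(l + 1)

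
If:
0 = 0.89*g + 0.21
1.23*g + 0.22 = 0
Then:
No Solution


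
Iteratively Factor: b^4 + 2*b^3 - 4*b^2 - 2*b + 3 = (b + 3)*(b^3 - b^2 - b + 1) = (b - 1)*(b + 3)*(b^2 - 1) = (b - 1)*(b + 1)*(b + 3)*(b - 1)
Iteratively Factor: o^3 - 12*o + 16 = (o - 2)*(o^2 + 2*o - 8) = (o - 2)*(o + 4)*(o - 2)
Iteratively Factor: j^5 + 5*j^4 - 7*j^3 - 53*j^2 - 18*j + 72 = (j - 1)*(j^4 + 6*j^3 - j^2 - 54*j - 72) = (j - 3)*(j - 1)*(j^3 + 9*j^2 + 26*j + 24) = (j - 3)*(j - 1)*(j + 2)*(j^2 + 7*j + 12) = (j - 3)*(j - 1)*(j + 2)*(j + 4)*(j + 3)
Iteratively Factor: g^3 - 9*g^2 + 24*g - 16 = (g - 4)*(g^2 - 5*g + 4) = (g - 4)*(g - 1)*(g - 4)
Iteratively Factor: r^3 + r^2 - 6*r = (r)*(r^2 + r - 6) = r*(r - 2)*(r + 3)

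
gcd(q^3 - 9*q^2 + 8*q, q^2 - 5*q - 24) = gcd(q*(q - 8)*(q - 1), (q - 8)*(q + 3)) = q - 8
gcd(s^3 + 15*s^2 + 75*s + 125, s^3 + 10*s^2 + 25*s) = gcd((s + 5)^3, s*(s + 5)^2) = s^2 + 10*s + 25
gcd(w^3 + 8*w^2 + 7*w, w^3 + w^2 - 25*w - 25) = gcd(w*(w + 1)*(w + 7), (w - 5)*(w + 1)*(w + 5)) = w + 1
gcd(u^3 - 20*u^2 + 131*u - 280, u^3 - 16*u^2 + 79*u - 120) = u^2 - 13*u + 40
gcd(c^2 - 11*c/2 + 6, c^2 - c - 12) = c - 4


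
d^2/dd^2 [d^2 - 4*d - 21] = 2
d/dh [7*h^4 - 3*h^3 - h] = 28*h^3 - 9*h^2 - 1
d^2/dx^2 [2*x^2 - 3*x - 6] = 4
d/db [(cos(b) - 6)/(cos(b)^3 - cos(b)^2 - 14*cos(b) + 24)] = (27*cos(b) - 19*cos(2*b) + cos(3*b) + 101)*sin(b)/(2*(cos(b)^3 - cos(b)^2 - 14*cos(b) + 24)^2)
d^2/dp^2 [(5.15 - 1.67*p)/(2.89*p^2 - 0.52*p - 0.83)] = ((1.67*p - 5.15)*(5.78*p - 0.52)*(11.56*p - 1.04) + (28.9578*p - 31.5038)*(-2.89*p^2 + 0.52*p + 0.83))/(-2.89*p^2 + 0.52*p + 0.83)^3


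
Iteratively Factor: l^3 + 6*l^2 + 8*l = (l + 4)*(l^2 + 2*l) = l*(l + 4)*(l + 2)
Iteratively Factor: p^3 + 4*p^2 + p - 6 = (p - 1)*(p^2 + 5*p + 6) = (p - 1)*(p + 3)*(p + 2)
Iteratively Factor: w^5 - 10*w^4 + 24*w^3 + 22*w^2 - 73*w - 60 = (w - 5)*(w^4 - 5*w^3 - w^2 + 17*w + 12) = (w - 5)*(w - 3)*(w^3 - 2*w^2 - 7*w - 4) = (w - 5)*(w - 3)*(w + 1)*(w^2 - 3*w - 4) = (w - 5)*(w - 3)*(w + 1)^2*(w - 4)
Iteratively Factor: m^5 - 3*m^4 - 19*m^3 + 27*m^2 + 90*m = (m - 3)*(m^4 - 19*m^2 - 30*m) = (m - 5)*(m - 3)*(m^3 + 5*m^2 + 6*m) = m*(m - 5)*(m - 3)*(m^2 + 5*m + 6) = m*(m - 5)*(m - 3)*(m + 2)*(m + 3)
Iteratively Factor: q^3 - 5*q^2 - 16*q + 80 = (q + 4)*(q^2 - 9*q + 20) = (q - 4)*(q + 4)*(q - 5)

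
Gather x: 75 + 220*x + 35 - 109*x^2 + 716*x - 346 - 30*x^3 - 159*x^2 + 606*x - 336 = -30*x^3 - 268*x^2 + 1542*x - 572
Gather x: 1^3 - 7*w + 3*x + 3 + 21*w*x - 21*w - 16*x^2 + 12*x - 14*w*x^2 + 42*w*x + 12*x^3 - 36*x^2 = -28*w + 12*x^3 + x^2*(-14*w - 52) + x*(63*w + 15) + 4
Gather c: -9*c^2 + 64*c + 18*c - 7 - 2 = -9*c^2 + 82*c - 9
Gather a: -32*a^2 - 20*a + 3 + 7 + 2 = -32*a^2 - 20*a + 12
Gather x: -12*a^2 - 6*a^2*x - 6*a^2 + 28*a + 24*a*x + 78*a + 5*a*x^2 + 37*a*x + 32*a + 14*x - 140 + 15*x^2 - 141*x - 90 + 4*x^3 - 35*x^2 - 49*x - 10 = -18*a^2 + 138*a + 4*x^3 + x^2*(5*a - 20) + x*(-6*a^2 + 61*a - 176) - 240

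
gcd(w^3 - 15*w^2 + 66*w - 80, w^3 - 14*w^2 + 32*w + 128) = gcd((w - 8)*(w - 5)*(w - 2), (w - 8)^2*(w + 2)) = w - 8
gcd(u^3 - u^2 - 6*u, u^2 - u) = u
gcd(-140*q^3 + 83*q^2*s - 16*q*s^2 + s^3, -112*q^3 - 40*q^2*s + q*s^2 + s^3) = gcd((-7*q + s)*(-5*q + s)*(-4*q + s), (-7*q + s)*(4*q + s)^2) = 7*q - s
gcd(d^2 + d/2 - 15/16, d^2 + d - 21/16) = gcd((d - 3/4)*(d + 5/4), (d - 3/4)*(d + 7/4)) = d - 3/4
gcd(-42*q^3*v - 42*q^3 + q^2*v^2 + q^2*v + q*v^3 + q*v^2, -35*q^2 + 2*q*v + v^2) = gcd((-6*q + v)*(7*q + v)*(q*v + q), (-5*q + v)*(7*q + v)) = 7*q + v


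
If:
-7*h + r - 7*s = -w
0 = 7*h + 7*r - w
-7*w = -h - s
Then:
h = -335*w/7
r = 48*w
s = 384*w/7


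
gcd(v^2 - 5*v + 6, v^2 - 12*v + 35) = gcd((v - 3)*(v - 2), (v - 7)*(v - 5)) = 1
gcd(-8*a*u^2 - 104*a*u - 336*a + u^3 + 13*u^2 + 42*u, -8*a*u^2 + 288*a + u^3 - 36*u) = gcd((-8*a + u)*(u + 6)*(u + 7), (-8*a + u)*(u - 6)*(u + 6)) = -8*a*u - 48*a + u^2 + 6*u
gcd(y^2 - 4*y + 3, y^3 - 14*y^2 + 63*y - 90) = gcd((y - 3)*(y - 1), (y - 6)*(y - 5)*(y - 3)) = y - 3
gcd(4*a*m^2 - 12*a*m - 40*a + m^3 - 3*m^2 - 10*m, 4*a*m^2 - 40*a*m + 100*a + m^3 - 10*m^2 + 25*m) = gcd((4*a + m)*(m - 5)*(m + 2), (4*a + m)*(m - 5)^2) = 4*a*m - 20*a + m^2 - 5*m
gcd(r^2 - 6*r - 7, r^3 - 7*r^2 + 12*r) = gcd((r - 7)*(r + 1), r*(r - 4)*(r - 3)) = 1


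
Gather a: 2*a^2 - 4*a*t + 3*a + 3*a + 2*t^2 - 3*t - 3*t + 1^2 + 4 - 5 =2*a^2 + a*(6 - 4*t) + 2*t^2 - 6*t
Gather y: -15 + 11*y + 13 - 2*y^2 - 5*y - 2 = -2*y^2 + 6*y - 4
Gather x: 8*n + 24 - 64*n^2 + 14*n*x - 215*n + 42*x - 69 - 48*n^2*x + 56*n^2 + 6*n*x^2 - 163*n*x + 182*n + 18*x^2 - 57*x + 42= -8*n^2 - 25*n + x^2*(6*n + 18) + x*(-48*n^2 - 149*n - 15) - 3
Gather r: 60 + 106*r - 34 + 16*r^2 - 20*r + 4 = 16*r^2 + 86*r + 30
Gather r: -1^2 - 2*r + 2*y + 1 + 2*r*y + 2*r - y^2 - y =2*r*y - y^2 + y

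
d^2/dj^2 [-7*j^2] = -14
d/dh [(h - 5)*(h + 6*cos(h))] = h + (5 - h)*(6*sin(h) - 1) + 6*cos(h)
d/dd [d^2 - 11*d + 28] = 2*d - 11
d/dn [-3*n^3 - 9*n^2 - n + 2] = -9*n^2 - 18*n - 1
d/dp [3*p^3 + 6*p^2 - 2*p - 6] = 9*p^2 + 12*p - 2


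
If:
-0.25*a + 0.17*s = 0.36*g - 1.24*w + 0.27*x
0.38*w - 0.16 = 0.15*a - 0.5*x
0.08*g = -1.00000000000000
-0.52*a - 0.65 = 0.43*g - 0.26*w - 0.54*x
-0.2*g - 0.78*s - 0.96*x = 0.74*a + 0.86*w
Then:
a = 12.99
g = -12.50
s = -14.59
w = 1.64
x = 2.97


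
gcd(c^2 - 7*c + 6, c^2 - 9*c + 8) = c - 1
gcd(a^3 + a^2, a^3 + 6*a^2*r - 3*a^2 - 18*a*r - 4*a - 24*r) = a + 1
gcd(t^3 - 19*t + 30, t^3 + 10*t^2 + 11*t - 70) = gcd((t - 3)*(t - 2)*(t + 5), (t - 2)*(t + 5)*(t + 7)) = t^2 + 3*t - 10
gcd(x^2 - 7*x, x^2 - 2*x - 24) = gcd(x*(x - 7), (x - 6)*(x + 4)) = 1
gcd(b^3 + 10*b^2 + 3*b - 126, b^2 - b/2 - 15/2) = b - 3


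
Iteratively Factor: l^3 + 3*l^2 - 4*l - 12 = (l - 2)*(l^2 + 5*l + 6) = (l - 2)*(l + 3)*(l + 2)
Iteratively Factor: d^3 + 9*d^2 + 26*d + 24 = (d + 3)*(d^2 + 6*d + 8) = (d + 2)*(d + 3)*(d + 4)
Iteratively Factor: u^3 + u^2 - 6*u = (u - 2)*(u^2 + 3*u) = (u - 2)*(u + 3)*(u)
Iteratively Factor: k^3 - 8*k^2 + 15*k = (k - 5)*(k^2 - 3*k) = k*(k - 5)*(k - 3)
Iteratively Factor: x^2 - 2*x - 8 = (x + 2)*(x - 4)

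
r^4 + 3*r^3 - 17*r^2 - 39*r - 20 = (r - 4)*(r + 1)^2*(r + 5)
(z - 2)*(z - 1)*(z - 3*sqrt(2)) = z^3 - 3*sqrt(2)*z^2 - 3*z^2 + 2*z + 9*sqrt(2)*z - 6*sqrt(2)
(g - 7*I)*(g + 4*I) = g^2 - 3*I*g + 28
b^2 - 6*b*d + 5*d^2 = (b - 5*d)*(b - d)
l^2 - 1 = (l - 1)*(l + 1)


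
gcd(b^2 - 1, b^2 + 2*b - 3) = b - 1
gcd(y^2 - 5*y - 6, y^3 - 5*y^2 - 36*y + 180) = y - 6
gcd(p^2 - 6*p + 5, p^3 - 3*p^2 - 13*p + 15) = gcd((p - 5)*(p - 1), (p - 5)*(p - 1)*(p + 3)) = p^2 - 6*p + 5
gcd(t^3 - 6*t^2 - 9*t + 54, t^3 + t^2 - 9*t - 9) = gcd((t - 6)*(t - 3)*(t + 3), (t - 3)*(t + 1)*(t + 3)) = t^2 - 9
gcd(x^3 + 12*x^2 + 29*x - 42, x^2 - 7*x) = 1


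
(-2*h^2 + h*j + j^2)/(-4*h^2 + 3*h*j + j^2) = (2*h + j)/(4*h + j)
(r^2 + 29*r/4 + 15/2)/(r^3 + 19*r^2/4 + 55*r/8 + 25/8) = 2*(r + 6)/(2*r^2 + 7*r + 5)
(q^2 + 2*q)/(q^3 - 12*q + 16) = q*(q + 2)/(q^3 - 12*q + 16)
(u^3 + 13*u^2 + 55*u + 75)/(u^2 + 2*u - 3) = (u^2 + 10*u + 25)/(u - 1)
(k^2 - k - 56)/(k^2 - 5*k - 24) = (k + 7)/(k + 3)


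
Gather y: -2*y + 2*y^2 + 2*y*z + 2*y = 2*y^2 + 2*y*z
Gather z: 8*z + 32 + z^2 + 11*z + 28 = z^2 + 19*z + 60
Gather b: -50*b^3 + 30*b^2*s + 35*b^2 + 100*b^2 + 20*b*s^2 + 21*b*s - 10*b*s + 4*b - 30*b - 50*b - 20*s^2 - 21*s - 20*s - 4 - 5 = -50*b^3 + b^2*(30*s + 135) + b*(20*s^2 + 11*s - 76) - 20*s^2 - 41*s - 9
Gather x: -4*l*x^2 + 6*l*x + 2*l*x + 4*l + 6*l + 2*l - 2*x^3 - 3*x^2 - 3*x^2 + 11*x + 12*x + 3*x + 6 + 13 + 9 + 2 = 12*l - 2*x^3 + x^2*(-4*l - 6) + x*(8*l + 26) + 30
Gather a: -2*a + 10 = 10 - 2*a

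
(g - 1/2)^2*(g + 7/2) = g^3 + 5*g^2/2 - 13*g/4 + 7/8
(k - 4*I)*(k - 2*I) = k^2 - 6*I*k - 8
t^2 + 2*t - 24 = (t - 4)*(t + 6)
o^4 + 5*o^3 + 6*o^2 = o^2*(o + 2)*(o + 3)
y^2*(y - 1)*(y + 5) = y^4 + 4*y^3 - 5*y^2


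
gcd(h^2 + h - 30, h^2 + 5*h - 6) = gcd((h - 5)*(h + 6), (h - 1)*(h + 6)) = h + 6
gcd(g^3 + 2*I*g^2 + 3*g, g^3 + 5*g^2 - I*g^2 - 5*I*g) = g^2 - I*g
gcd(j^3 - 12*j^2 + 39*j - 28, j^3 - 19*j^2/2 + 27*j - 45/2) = 1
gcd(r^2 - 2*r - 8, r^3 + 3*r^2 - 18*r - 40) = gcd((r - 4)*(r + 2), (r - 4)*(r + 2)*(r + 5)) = r^2 - 2*r - 8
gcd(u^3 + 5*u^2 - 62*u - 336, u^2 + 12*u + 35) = u + 7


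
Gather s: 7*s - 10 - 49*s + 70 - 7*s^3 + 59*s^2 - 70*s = -7*s^3 + 59*s^2 - 112*s + 60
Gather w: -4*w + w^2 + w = w^2 - 3*w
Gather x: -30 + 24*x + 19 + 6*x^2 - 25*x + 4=6*x^2 - x - 7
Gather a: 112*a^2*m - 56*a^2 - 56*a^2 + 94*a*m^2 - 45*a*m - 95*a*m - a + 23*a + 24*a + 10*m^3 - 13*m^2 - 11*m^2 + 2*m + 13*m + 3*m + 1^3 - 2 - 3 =a^2*(112*m - 112) + a*(94*m^2 - 140*m + 46) + 10*m^3 - 24*m^2 + 18*m - 4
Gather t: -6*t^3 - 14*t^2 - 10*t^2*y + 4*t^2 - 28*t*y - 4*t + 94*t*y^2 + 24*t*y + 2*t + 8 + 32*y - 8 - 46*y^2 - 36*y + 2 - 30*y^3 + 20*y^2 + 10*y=-6*t^3 + t^2*(-10*y - 10) + t*(94*y^2 - 4*y - 2) - 30*y^3 - 26*y^2 + 6*y + 2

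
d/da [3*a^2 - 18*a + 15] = 6*a - 18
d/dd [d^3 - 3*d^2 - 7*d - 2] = 3*d^2 - 6*d - 7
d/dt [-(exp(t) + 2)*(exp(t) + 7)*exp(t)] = (-3*exp(2*t) - 18*exp(t) - 14)*exp(t)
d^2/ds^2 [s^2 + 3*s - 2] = 2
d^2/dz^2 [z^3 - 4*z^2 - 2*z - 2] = 6*z - 8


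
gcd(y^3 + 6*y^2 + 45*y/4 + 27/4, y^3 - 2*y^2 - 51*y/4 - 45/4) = y^2 + 3*y + 9/4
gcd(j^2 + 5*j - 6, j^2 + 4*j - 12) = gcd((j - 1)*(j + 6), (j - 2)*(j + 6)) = j + 6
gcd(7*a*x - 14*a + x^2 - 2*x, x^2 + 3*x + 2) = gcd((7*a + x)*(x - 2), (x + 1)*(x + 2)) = 1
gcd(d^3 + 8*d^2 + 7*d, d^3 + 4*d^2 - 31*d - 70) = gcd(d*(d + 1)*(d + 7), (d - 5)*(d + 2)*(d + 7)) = d + 7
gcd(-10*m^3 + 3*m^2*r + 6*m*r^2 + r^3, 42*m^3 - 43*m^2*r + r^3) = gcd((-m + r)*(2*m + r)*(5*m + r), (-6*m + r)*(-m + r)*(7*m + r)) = -m + r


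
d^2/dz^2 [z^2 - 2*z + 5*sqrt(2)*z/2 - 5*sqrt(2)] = 2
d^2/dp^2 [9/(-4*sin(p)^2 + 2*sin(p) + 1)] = 18*(-32*sin(p)^4 + 12*sin(p)^3 + 38*sin(p)^2 - 23*sin(p) + 8)/(-4*sin(p)^2 + 2*sin(p) + 1)^3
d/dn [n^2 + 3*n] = 2*n + 3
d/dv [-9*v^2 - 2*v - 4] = -18*v - 2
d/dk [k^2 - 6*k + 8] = 2*k - 6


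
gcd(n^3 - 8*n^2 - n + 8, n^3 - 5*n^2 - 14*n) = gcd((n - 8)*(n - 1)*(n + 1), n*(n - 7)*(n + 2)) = 1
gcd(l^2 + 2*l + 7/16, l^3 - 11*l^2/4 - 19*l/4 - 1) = l + 1/4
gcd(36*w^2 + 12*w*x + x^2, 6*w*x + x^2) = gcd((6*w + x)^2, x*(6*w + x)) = 6*w + x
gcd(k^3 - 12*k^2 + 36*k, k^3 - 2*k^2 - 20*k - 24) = k - 6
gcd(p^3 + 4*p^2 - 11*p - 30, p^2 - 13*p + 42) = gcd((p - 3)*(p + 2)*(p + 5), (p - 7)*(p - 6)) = 1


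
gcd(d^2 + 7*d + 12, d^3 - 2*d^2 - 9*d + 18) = d + 3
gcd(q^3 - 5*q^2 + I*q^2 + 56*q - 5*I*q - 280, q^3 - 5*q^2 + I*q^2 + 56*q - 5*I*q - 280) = q^3 + q^2*(-5 + I) + q*(56 - 5*I) - 280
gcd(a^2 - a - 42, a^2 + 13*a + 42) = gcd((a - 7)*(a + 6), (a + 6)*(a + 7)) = a + 6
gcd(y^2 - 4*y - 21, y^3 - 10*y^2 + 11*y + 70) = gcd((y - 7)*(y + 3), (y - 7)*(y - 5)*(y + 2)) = y - 7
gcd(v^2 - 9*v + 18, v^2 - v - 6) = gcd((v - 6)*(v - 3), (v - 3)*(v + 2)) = v - 3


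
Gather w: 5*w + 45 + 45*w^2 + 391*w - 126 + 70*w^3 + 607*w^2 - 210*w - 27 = 70*w^3 + 652*w^2 + 186*w - 108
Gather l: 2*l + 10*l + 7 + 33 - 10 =12*l + 30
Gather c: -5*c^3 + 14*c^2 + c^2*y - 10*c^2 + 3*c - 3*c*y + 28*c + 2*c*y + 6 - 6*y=-5*c^3 + c^2*(y + 4) + c*(31 - y) - 6*y + 6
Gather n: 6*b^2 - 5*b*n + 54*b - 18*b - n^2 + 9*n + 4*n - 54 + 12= 6*b^2 + 36*b - n^2 + n*(13 - 5*b) - 42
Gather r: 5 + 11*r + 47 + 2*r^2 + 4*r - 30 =2*r^2 + 15*r + 22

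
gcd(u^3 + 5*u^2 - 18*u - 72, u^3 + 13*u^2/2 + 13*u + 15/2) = u + 3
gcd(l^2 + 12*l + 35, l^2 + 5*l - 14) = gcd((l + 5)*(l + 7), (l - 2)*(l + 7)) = l + 7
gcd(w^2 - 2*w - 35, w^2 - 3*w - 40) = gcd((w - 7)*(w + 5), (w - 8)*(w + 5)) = w + 5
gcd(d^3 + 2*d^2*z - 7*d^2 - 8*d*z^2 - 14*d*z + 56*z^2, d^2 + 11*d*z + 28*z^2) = d + 4*z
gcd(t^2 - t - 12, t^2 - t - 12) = t^2 - t - 12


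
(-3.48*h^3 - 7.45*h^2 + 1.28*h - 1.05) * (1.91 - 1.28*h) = 4.4544*h^4 + 2.8892*h^3 - 15.8679*h^2 + 3.7888*h - 2.0055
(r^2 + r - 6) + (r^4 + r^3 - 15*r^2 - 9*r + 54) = r^4 + r^3 - 14*r^2 - 8*r + 48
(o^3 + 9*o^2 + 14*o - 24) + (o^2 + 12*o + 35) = o^3 + 10*o^2 + 26*o + 11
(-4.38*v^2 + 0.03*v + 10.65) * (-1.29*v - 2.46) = 5.6502*v^3 + 10.7361*v^2 - 13.8123*v - 26.199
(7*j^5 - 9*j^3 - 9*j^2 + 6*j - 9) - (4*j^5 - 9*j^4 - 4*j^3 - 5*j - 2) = 3*j^5 + 9*j^4 - 5*j^3 - 9*j^2 + 11*j - 7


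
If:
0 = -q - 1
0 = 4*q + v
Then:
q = -1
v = 4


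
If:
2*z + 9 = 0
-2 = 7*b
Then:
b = -2/7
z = -9/2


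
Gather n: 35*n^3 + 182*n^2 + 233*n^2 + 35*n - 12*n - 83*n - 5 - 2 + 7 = 35*n^3 + 415*n^2 - 60*n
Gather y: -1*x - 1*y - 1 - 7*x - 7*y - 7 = -8*x - 8*y - 8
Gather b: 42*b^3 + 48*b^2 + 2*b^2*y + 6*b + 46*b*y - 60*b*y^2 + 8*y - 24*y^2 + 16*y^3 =42*b^3 + b^2*(2*y + 48) + b*(-60*y^2 + 46*y + 6) + 16*y^3 - 24*y^2 + 8*y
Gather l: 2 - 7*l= 2 - 7*l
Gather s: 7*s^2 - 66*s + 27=7*s^2 - 66*s + 27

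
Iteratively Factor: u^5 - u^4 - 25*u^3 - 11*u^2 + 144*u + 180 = (u - 3)*(u^4 + 2*u^3 - 19*u^2 - 68*u - 60) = (u - 3)*(u + 2)*(u^3 - 19*u - 30) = (u - 5)*(u - 3)*(u + 2)*(u^2 + 5*u + 6) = (u - 5)*(u - 3)*(u + 2)*(u + 3)*(u + 2)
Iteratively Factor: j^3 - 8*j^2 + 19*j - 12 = (j - 4)*(j^2 - 4*j + 3) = (j - 4)*(j - 1)*(j - 3)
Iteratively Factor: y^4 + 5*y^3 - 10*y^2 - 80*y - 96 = (y + 3)*(y^3 + 2*y^2 - 16*y - 32) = (y - 4)*(y + 3)*(y^2 + 6*y + 8) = (y - 4)*(y + 2)*(y + 3)*(y + 4)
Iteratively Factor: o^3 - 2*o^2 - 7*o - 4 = (o + 1)*(o^2 - 3*o - 4) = (o + 1)^2*(o - 4)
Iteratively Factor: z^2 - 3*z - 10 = (z + 2)*(z - 5)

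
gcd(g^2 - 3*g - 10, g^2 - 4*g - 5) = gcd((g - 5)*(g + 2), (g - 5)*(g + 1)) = g - 5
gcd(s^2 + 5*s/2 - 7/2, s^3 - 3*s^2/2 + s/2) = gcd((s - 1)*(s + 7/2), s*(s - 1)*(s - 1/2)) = s - 1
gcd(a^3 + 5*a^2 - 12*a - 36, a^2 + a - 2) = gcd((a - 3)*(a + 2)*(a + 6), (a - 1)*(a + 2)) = a + 2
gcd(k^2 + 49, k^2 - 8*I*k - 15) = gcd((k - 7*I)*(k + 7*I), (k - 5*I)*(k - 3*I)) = 1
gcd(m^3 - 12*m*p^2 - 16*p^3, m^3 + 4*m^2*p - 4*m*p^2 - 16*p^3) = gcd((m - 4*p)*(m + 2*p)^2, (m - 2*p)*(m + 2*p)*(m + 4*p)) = m + 2*p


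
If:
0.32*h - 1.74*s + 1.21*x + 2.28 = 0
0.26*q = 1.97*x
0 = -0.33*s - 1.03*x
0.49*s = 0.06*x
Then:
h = -7.12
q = 0.00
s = 0.00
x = 0.00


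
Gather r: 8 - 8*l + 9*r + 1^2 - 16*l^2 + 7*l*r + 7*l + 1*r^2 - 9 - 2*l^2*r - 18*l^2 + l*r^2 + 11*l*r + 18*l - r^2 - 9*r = -34*l^2 + l*r^2 + 17*l + r*(-2*l^2 + 18*l)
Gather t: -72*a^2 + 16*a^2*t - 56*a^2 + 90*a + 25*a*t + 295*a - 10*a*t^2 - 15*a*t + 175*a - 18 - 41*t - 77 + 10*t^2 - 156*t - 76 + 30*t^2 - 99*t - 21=-128*a^2 + 560*a + t^2*(40 - 10*a) + t*(16*a^2 + 10*a - 296) - 192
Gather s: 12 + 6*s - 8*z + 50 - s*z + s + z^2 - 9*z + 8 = s*(7 - z) + z^2 - 17*z + 70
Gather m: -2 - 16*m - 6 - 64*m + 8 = -80*m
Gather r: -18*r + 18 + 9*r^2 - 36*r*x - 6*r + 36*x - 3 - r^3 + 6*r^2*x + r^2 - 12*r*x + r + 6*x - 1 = -r^3 + r^2*(6*x + 10) + r*(-48*x - 23) + 42*x + 14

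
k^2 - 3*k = k*(k - 3)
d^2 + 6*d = d*(d + 6)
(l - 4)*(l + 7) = l^2 + 3*l - 28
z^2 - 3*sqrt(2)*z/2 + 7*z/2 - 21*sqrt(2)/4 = (z + 7/2)*(z - 3*sqrt(2)/2)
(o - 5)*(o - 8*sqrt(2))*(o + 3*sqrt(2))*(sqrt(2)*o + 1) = sqrt(2)*o^4 - 9*o^3 - 5*sqrt(2)*o^3 - 53*sqrt(2)*o^2 + 45*o^2 - 48*o + 265*sqrt(2)*o + 240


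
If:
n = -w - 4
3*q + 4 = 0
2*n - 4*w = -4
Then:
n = -10/3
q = -4/3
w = -2/3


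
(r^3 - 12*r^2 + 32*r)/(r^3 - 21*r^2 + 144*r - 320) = r*(r - 4)/(r^2 - 13*r + 40)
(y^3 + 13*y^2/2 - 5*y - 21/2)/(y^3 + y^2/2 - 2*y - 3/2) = (y + 7)/(y + 1)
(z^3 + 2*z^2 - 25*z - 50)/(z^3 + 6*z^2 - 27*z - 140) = (z^2 + 7*z + 10)/(z^2 + 11*z + 28)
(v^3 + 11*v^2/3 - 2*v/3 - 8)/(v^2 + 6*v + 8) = (v^2 + 5*v/3 - 4)/(v + 4)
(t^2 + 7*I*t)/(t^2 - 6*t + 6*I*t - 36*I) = t*(t + 7*I)/(t^2 + 6*t*(-1 + I) - 36*I)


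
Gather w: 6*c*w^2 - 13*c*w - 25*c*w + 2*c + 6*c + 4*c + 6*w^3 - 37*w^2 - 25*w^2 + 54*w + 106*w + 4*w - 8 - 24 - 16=12*c + 6*w^3 + w^2*(6*c - 62) + w*(164 - 38*c) - 48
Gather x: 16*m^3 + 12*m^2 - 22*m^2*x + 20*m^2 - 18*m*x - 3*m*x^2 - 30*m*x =16*m^3 + 32*m^2 - 3*m*x^2 + x*(-22*m^2 - 48*m)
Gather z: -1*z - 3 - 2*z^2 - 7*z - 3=-2*z^2 - 8*z - 6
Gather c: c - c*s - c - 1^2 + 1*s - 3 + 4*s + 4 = -c*s + 5*s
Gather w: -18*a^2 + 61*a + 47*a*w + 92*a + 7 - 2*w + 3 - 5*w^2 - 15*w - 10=-18*a^2 + 153*a - 5*w^2 + w*(47*a - 17)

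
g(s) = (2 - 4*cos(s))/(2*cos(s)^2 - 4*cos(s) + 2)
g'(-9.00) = 0.11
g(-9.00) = 0.77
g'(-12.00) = 237.87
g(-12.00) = -28.21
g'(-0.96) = -12.11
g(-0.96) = -0.81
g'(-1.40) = -0.59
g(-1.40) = 0.96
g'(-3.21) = -0.02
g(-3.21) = 0.75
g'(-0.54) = -306.13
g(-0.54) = -35.33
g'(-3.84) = -0.18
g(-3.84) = 0.81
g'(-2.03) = 0.26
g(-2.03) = 0.91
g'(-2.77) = 0.09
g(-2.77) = 0.77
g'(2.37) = -0.20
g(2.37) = 0.83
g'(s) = (2 - 4*cos(s))*(4*sin(s)*cos(s) - 4*sin(s))/(2*cos(s)^2 - 4*cos(s) + 2)^2 + 4*sin(s)/(2*cos(s)^2 - 4*cos(s) + 2) = -sin(2*s)/(cos(s) - 1)^3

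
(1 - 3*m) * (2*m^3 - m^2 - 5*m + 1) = -6*m^4 + 5*m^3 + 14*m^2 - 8*m + 1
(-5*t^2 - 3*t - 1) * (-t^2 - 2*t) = 5*t^4 + 13*t^3 + 7*t^2 + 2*t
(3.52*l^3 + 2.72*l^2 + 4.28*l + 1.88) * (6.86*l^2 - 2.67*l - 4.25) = 24.1472*l^5 + 9.2608*l^4 + 7.1384*l^3 - 10.0908*l^2 - 23.2096*l - 7.99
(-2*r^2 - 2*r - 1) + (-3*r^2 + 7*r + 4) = -5*r^2 + 5*r + 3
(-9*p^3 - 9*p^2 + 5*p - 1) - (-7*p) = -9*p^3 - 9*p^2 + 12*p - 1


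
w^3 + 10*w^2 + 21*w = w*(w + 3)*(w + 7)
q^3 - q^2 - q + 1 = (q - 1)^2*(q + 1)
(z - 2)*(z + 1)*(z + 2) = z^3 + z^2 - 4*z - 4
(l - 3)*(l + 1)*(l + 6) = l^3 + 4*l^2 - 15*l - 18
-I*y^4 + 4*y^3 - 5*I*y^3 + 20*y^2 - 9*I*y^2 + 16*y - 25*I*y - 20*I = (y + 4)*(y - I)*(y + 5*I)*(-I*y - I)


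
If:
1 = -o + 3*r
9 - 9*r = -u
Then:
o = u/3 + 2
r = u/9 + 1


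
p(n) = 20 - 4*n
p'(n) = -4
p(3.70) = 5.20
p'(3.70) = -4.00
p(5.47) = -1.88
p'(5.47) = -4.00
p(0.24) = 19.04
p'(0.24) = -4.00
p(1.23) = 15.08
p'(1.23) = -4.00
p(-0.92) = 23.68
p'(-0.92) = -4.00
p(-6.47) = 45.88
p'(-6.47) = -4.00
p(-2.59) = 30.36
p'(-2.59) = -4.00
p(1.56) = 13.76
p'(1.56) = -4.00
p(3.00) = 8.00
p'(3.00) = -4.00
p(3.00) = 8.00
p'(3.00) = -4.00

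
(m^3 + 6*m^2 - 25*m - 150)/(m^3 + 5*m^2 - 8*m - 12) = (m^2 - 25)/(m^2 - m - 2)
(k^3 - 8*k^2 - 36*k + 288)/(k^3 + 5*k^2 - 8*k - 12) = (k^2 - 14*k + 48)/(k^2 - k - 2)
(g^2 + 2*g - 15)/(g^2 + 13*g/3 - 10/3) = 3*(g - 3)/(3*g - 2)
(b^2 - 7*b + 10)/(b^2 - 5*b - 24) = (-b^2 + 7*b - 10)/(-b^2 + 5*b + 24)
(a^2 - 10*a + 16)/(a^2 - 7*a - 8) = (a - 2)/(a + 1)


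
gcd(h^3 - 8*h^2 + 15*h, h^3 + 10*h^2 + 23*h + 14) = 1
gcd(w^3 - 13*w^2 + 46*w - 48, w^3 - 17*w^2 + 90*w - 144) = w^2 - 11*w + 24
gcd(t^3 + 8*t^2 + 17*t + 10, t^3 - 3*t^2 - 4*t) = t + 1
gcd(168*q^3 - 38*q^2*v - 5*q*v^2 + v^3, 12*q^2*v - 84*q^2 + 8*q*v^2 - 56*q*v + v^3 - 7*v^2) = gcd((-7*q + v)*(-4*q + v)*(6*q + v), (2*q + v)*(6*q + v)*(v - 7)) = 6*q + v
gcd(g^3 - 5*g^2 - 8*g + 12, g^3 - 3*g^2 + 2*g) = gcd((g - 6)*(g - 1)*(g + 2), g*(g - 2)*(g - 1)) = g - 1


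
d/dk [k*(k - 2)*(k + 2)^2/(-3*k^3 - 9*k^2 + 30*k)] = (-k^2 - 10*k - 16)/(3*(k^2 + 10*k + 25))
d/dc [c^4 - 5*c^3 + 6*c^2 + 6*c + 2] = 4*c^3 - 15*c^2 + 12*c + 6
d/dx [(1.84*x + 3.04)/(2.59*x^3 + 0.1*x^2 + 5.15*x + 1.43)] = (4.7656*x^3 + 0.184*x^2 + 9.476*x - (1.84*x + 3.04)*(7.77*x^2 + 0.2*x + 5.15) + 2.6312)/(2.59*x^3 + 0.1*x^2 + 5.15*x + 1.43)^2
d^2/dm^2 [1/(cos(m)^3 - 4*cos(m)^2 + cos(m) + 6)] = ((7*cos(m) - 32*cos(2*m) + 9*cos(3*m))*(cos(m)^3 - 4*cos(m)^2 + cos(m) + 6)/4 + 2*(3*cos(m)^2 - 8*cos(m) + 1)^2*sin(m)^2)/(cos(m)^3 - 4*cos(m)^2 + cos(m) + 6)^3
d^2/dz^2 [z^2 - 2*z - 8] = 2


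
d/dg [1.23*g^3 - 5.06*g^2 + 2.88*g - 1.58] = 3.69*g^2 - 10.12*g + 2.88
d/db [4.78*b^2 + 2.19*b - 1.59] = 9.56*b + 2.19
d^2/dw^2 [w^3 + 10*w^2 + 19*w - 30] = 6*w + 20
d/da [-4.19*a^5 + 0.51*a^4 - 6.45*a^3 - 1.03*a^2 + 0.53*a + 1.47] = -20.95*a^4 + 2.04*a^3 - 19.35*a^2 - 2.06*a + 0.53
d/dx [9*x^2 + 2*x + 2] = 18*x + 2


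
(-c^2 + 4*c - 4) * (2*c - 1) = -2*c^3 + 9*c^2 - 12*c + 4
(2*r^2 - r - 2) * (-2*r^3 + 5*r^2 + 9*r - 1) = -4*r^5 + 12*r^4 + 17*r^3 - 21*r^2 - 17*r + 2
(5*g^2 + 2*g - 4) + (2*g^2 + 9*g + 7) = 7*g^2 + 11*g + 3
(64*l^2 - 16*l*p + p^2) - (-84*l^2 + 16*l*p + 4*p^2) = 148*l^2 - 32*l*p - 3*p^2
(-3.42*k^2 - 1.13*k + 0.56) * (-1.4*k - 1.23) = 4.788*k^3 + 5.7886*k^2 + 0.6059*k - 0.6888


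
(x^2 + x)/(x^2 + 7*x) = (x + 1)/(x + 7)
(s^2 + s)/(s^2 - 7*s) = (s + 1)/(s - 7)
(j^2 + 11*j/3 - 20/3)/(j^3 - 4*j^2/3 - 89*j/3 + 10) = (3*j - 4)/(3*j^2 - 19*j + 6)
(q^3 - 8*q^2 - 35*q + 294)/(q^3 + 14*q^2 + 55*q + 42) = (q^2 - 14*q + 49)/(q^2 + 8*q + 7)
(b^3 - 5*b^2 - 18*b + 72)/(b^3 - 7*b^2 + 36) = (b + 4)/(b + 2)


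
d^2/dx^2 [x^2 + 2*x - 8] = 2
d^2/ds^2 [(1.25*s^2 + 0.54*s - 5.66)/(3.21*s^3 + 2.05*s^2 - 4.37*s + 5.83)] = (25.76025*s^6 + 33.385284*s^5 - 573.325902*s^4 - 881.345464*s^3 + 122.758878*s^2 + 901.045428*s + 31.60159)/(33.076161*s^9 + 63.370215*s^8 - 94.616676*s^7 + 16.293124*s^6 + 358.994262*s^5 - 299.741286*s^4 - 69.508676*s^3 + 543.036516*s^2 - 445.594479*s + 198.155287)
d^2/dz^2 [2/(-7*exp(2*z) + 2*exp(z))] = 4*((7*exp(z) - 2)*(14*exp(z) - 1) - 4*(7*exp(z) - 1)^2)*exp(-z)/(7*exp(z) - 2)^3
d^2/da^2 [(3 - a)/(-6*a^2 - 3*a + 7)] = 6*((5 - 6*a)*(6*a^2 + 3*a - 7) + 3*(a - 3)*(4*a + 1)^2)/(6*a^2 + 3*a - 7)^3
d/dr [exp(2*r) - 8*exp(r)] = 2*(exp(r) - 4)*exp(r)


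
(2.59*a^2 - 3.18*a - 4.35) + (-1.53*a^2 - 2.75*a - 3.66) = 1.06*a^2 - 5.93*a - 8.01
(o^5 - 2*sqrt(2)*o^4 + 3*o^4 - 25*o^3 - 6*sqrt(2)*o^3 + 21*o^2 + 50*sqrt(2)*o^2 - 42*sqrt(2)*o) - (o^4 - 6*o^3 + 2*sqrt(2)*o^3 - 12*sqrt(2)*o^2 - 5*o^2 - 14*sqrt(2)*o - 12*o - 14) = o^5 - 2*sqrt(2)*o^4 + 2*o^4 - 19*o^3 - 8*sqrt(2)*o^3 + 26*o^2 + 62*sqrt(2)*o^2 - 28*sqrt(2)*o + 12*o + 14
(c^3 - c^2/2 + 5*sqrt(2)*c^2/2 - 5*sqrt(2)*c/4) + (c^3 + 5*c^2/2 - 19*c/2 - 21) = 2*c^3 + 2*c^2 + 5*sqrt(2)*c^2/2 - 19*c/2 - 5*sqrt(2)*c/4 - 21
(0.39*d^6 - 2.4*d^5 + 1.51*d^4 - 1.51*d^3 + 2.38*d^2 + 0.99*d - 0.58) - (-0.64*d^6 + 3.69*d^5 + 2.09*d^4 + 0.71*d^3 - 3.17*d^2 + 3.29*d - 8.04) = 1.03*d^6 - 6.09*d^5 - 0.58*d^4 - 2.22*d^3 + 5.55*d^2 - 2.3*d + 7.46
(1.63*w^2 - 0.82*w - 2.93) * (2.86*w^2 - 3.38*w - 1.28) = 4.6618*w^4 - 7.8546*w^3 - 7.6946*w^2 + 10.953*w + 3.7504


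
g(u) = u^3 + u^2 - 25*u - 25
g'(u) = 3*u^2 + 2*u - 25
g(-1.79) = 17.22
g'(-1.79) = -18.97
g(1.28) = -53.26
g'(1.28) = -17.52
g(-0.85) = -3.64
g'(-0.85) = -24.53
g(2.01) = -63.09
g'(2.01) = -8.86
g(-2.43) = 27.31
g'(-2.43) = -12.15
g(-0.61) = -9.60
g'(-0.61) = -25.10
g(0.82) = -44.28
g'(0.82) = -21.34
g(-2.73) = 30.36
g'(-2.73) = -8.10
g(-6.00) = -55.00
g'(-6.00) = 71.00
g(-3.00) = 32.00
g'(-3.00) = -4.00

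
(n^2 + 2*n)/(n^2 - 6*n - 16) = n/(n - 8)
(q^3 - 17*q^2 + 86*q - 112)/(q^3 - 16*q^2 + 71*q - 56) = (q - 2)/(q - 1)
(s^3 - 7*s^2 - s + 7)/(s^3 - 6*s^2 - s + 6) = (s - 7)/(s - 6)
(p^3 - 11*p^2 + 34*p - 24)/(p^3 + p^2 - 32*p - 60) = (p^2 - 5*p + 4)/(p^2 + 7*p + 10)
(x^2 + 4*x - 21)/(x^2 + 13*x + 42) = (x - 3)/(x + 6)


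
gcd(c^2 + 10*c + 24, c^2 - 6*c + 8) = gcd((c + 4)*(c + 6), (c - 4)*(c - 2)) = 1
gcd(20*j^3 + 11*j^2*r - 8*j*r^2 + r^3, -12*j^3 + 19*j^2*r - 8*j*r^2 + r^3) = -4*j + r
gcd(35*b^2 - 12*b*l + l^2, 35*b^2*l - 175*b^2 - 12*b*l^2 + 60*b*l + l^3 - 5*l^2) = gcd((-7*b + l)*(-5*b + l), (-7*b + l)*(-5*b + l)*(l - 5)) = 35*b^2 - 12*b*l + l^2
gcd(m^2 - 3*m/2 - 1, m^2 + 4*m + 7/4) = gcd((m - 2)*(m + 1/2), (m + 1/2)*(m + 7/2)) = m + 1/2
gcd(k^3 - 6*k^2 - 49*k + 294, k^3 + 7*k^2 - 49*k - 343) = k^2 - 49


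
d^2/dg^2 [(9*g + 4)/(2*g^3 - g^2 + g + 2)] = 2*((9*g + 4)*(6*g^2 - 2*g + 1)^2 + (-54*g^2 + 18*g - (6*g - 1)*(9*g + 4) - 9)*(2*g^3 - g^2 + g + 2))/(2*g^3 - g^2 + g + 2)^3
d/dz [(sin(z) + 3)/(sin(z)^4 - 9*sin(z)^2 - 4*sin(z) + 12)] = 3*(sin(z)*cos(z)^2 + 6*sin(z) + 2*cos(z)^2 + 2)*cos(z)/((sin(z) - 3)^2*(sin(z) - 1)^2*(sin(z) + 2)^3)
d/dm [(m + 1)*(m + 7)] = 2*m + 8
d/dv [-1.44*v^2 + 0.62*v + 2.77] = 0.62 - 2.88*v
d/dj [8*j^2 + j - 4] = 16*j + 1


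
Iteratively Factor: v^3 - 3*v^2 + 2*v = (v - 1)*(v^2 - 2*v) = (v - 2)*(v - 1)*(v)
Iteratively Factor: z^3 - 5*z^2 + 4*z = (z - 4)*(z^2 - z) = z*(z - 4)*(z - 1)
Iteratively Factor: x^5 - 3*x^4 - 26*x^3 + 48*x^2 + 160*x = (x)*(x^4 - 3*x^3 - 26*x^2 + 48*x + 160) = x*(x + 4)*(x^3 - 7*x^2 + 2*x + 40) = x*(x - 4)*(x + 4)*(x^2 - 3*x - 10) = x*(x - 4)*(x + 2)*(x + 4)*(x - 5)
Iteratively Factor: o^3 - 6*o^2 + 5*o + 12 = (o - 4)*(o^2 - 2*o - 3) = (o - 4)*(o + 1)*(o - 3)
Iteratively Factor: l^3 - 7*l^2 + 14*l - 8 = (l - 2)*(l^2 - 5*l + 4) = (l - 4)*(l - 2)*(l - 1)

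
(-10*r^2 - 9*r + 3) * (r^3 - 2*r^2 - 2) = -10*r^5 + 11*r^4 + 21*r^3 + 14*r^2 + 18*r - 6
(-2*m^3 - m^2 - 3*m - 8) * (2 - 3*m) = 6*m^4 - m^3 + 7*m^2 + 18*m - 16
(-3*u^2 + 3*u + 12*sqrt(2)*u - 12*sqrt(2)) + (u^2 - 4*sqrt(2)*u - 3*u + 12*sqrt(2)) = -2*u^2 + 8*sqrt(2)*u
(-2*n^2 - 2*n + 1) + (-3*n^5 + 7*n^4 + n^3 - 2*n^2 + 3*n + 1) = -3*n^5 + 7*n^4 + n^3 - 4*n^2 + n + 2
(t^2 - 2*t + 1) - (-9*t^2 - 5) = 10*t^2 - 2*t + 6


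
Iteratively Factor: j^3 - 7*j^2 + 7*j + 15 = (j + 1)*(j^2 - 8*j + 15) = (j - 5)*(j + 1)*(j - 3)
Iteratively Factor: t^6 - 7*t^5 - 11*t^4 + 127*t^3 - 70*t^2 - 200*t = (t - 2)*(t^5 - 5*t^4 - 21*t^3 + 85*t^2 + 100*t) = t*(t - 2)*(t^4 - 5*t^3 - 21*t^2 + 85*t + 100) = t*(t - 2)*(t + 4)*(t^3 - 9*t^2 + 15*t + 25) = t*(t - 5)*(t - 2)*(t + 4)*(t^2 - 4*t - 5) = t*(t - 5)*(t - 2)*(t + 1)*(t + 4)*(t - 5)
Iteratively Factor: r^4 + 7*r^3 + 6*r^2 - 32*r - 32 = (r - 2)*(r^3 + 9*r^2 + 24*r + 16) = (r - 2)*(r + 4)*(r^2 + 5*r + 4) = (r - 2)*(r + 1)*(r + 4)*(r + 4)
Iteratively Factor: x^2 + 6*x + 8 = (x + 2)*(x + 4)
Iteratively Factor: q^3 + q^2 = (q + 1)*(q^2) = q*(q + 1)*(q)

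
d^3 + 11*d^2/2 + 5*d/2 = d*(d + 1/2)*(d + 5)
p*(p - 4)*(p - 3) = p^3 - 7*p^2 + 12*p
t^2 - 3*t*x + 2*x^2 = (t - 2*x)*(t - x)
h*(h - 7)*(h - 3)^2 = h^4 - 13*h^3 + 51*h^2 - 63*h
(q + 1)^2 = q^2 + 2*q + 1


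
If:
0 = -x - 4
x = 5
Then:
No Solution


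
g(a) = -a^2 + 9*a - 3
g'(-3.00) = 15.00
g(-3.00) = -39.00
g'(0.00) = 9.00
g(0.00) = -3.00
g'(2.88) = 3.24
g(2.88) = 14.63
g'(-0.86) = 10.72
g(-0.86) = -11.48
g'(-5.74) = 20.48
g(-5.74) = -87.61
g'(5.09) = -1.18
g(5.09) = 16.90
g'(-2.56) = 14.12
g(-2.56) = -32.59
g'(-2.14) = 13.28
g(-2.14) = -26.84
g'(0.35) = 8.30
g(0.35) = 0.03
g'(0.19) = 8.62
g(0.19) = -1.33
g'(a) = 9 - 2*a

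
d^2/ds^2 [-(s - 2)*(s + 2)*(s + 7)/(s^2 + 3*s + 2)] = 36/(s^3 + 3*s^2 + 3*s + 1)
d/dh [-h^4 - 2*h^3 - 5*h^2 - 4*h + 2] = -4*h^3 - 6*h^2 - 10*h - 4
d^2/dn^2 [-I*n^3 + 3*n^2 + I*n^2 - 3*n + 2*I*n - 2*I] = -6*I*n + 6 + 2*I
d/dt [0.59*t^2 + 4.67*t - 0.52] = 1.18*t + 4.67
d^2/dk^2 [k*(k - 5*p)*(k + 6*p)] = 6*k + 2*p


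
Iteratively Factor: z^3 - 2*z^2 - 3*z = (z - 3)*(z^2 + z) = z*(z - 3)*(z + 1)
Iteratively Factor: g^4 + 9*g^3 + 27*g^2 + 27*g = (g + 3)*(g^3 + 6*g^2 + 9*g) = g*(g + 3)*(g^2 + 6*g + 9) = g*(g + 3)^2*(g + 3)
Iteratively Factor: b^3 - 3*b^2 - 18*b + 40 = (b - 2)*(b^2 - b - 20) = (b - 2)*(b + 4)*(b - 5)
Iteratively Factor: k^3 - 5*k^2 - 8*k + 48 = (k + 3)*(k^2 - 8*k + 16) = (k - 4)*(k + 3)*(k - 4)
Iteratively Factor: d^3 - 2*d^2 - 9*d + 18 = (d - 2)*(d^2 - 9) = (d - 2)*(d + 3)*(d - 3)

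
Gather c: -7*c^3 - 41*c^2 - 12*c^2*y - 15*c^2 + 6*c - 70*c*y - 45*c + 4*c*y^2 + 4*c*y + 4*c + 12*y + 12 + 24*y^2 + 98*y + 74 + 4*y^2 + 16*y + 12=-7*c^3 + c^2*(-12*y - 56) + c*(4*y^2 - 66*y - 35) + 28*y^2 + 126*y + 98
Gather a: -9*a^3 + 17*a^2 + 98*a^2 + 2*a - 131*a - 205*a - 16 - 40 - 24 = -9*a^3 + 115*a^2 - 334*a - 80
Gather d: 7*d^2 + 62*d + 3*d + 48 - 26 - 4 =7*d^2 + 65*d + 18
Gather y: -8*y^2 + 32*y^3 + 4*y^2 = 32*y^3 - 4*y^2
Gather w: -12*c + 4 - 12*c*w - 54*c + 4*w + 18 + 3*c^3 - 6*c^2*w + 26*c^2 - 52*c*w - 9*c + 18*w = 3*c^3 + 26*c^2 - 75*c + w*(-6*c^2 - 64*c + 22) + 22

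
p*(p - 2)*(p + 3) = p^3 + p^2 - 6*p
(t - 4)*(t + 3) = t^2 - t - 12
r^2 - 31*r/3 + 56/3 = (r - 8)*(r - 7/3)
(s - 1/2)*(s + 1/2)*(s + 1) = s^3 + s^2 - s/4 - 1/4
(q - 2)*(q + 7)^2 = q^3 + 12*q^2 + 21*q - 98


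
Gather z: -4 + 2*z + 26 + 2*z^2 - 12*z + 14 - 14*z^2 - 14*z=-12*z^2 - 24*z + 36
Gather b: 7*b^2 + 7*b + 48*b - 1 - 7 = 7*b^2 + 55*b - 8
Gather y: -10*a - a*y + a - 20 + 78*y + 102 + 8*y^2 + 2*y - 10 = -9*a + 8*y^2 + y*(80 - a) + 72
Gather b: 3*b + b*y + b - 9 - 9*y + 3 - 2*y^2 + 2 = b*(y + 4) - 2*y^2 - 9*y - 4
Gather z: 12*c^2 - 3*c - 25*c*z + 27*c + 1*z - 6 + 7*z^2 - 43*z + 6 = 12*c^2 + 24*c + 7*z^2 + z*(-25*c - 42)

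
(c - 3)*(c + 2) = c^2 - c - 6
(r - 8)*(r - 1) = r^2 - 9*r + 8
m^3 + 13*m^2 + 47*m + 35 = (m + 1)*(m + 5)*(m + 7)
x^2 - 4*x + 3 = (x - 3)*(x - 1)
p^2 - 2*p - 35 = (p - 7)*(p + 5)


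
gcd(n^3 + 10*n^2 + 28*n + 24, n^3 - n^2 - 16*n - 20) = n^2 + 4*n + 4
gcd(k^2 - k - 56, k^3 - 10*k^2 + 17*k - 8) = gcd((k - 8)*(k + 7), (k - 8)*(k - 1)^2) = k - 8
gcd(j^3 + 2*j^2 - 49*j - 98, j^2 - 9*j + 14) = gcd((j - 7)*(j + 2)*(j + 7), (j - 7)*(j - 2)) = j - 7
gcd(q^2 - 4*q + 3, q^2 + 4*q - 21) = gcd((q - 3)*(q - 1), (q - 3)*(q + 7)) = q - 3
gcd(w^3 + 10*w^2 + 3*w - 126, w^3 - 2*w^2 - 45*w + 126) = w^2 + 4*w - 21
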